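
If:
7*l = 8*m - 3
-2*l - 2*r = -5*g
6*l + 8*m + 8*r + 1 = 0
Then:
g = 2*r/13 - 8/65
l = -8*r/13 - 4/13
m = 11/104 - 7*r/13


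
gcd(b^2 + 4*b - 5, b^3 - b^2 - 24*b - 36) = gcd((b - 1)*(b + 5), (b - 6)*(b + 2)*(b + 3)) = 1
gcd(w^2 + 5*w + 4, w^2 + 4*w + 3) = w + 1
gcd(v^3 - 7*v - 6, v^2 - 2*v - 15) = 1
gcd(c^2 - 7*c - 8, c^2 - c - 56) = c - 8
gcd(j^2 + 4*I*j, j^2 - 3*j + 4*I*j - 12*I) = j + 4*I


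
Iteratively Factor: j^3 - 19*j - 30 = (j + 3)*(j^2 - 3*j - 10) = (j + 2)*(j + 3)*(j - 5)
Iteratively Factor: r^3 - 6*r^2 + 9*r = (r)*(r^2 - 6*r + 9) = r*(r - 3)*(r - 3)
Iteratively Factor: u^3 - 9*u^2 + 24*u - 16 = (u - 4)*(u^2 - 5*u + 4) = (u - 4)^2*(u - 1)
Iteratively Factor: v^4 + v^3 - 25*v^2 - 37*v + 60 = (v + 4)*(v^3 - 3*v^2 - 13*v + 15) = (v + 3)*(v + 4)*(v^2 - 6*v + 5) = (v - 5)*(v + 3)*(v + 4)*(v - 1)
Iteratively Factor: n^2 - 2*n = (n - 2)*(n)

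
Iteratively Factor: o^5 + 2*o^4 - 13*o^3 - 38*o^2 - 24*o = (o + 1)*(o^4 + o^3 - 14*o^2 - 24*o) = (o + 1)*(o + 3)*(o^3 - 2*o^2 - 8*o) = (o - 4)*(o + 1)*(o + 3)*(o^2 + 2*o) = o*(o - 4)*(o + 1)*(o + 3)*(o + 2)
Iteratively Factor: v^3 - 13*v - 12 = (v - 4)*(v^2 + 4*v + 3) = (v - 4)*(v + 1)*(v + 3)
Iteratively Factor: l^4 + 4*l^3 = (l)*(l^3 + 4*l^2) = l^2*(l^2 + 4*l) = l^3*(l + 4)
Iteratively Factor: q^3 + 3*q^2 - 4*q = (q)*(q^2 + 3*q - 4) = q*(q + 4)*(q - 1)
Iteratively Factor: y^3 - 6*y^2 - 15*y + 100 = (y - 5)*(y^2 - y - 20) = (y - 5)^2*(y + 4)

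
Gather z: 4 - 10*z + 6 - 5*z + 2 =12 - 15*z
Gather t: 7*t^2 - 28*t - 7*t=7*t^2 - 35*t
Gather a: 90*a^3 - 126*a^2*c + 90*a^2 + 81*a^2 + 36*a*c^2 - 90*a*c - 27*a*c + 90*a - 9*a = 90*a^3 + a^2*(171 - 126*c) + a*(36*c^2 - 117*c + 81)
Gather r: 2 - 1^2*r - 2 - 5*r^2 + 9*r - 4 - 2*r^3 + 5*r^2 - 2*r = -2*r^3 + 6*r - 4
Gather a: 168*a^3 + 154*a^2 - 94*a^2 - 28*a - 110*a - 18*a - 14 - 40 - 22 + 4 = 168*a^3 + 60*a^2 - 156*a - 72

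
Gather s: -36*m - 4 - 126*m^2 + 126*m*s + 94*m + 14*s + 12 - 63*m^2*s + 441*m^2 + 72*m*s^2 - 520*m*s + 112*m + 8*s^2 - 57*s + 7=315*m^2 + 170*m + s^2*(72*m + 8) + s*(-63*m^2 - 394*m - 43) + 15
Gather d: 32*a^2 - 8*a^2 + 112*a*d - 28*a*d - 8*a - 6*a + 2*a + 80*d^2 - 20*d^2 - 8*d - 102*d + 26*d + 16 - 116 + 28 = 24*a^2 - 12*a + 60*d^2 + d*(84*a - 84) - 72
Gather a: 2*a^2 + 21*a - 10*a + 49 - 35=2*a^2 + 11*a + 14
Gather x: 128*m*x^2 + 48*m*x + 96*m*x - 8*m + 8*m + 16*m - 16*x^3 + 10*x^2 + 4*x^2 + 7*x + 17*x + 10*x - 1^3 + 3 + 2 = 16*m - 16*x^3 + x^2*(128*m + 14) + x*(144*m + 34) + 4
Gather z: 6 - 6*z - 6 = -6*z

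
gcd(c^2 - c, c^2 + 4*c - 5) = c - 1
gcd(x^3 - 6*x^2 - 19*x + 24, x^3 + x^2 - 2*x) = x - 1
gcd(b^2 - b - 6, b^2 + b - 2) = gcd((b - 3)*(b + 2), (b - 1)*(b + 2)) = b + 2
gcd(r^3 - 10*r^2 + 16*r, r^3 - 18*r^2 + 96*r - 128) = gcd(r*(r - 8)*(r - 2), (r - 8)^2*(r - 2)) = r^2 - 10*r + 16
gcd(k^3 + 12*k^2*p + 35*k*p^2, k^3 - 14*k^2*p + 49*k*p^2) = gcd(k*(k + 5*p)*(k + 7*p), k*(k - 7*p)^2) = k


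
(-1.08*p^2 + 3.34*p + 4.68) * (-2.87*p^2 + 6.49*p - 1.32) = 3.0996*p^4 - 16.595*p^3 + 9.6706*p^2 + 25.9644*p - 6.1776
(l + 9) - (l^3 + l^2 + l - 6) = -l^3 - l^2 + 15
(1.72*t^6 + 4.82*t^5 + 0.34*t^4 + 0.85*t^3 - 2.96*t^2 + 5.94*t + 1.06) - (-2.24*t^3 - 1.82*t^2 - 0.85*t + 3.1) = 1.72*t^6 + 4.82*t^5 + 0.34*t^4 + 3.09*t^3 - 1.14*t^2 + 6.79*t - 2.04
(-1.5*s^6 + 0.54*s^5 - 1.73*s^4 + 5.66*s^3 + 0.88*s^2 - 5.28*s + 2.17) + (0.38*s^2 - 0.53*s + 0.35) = -1.5*s^6 + 0.54*s^5 - 1.73*s^4 + 5.66*s^3 + 1.26*s^2 - 5.81*s + 2.52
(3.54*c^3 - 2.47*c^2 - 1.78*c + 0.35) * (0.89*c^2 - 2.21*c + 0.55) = 3.1506*c^5 - 10.0217*c^4 + 5.8215*c^3 + 2.8868*c^2 - 1.7525*c + 0.1925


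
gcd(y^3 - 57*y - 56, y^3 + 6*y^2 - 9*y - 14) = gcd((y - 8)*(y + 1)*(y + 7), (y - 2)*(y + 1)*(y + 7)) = y^2 + 8*y + 7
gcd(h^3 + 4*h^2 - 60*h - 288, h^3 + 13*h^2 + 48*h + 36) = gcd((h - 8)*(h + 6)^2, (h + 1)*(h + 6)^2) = h^2 + 12*h + 36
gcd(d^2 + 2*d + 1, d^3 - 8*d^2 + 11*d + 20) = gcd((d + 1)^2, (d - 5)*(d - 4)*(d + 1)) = d + 1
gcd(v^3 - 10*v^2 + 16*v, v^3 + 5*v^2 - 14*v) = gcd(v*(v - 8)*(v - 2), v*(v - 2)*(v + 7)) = v^2 - 2*v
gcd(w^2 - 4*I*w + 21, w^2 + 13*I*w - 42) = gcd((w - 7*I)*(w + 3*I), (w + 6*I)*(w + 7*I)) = 1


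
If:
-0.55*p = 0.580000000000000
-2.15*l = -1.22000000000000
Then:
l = 0.57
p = -1.05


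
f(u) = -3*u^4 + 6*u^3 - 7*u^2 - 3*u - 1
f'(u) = -12*u^3 + 18*u^2 - 14*u - 3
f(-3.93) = -1177.15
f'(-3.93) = 1058.41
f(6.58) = -4238.21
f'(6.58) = -2734.47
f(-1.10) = -18.55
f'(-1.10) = 50.15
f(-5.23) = -3279.66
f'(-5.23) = 2279.24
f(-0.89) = -9.99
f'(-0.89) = 32.18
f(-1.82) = -87.81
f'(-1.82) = 154.45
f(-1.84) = -90.94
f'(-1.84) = 158.45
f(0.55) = -4.04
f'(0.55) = -7.25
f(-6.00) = -5419.00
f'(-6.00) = 3321.00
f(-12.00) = -73549.00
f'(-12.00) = 23493.00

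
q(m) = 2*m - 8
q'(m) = 2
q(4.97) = 1.94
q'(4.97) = 2.00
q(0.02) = -7.96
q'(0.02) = 2.00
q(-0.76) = -9.52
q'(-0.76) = 2.00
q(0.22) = -7.56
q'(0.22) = 2.00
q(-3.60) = -15.20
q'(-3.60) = 2.00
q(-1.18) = -10.36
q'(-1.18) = 2.00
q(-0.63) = -9.26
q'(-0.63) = 2.00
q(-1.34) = -10.68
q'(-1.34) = 2.00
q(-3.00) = -14.00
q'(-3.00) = 2.00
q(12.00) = 16.00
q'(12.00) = 2.00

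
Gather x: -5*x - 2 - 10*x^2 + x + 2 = -10*x^2 - 4*x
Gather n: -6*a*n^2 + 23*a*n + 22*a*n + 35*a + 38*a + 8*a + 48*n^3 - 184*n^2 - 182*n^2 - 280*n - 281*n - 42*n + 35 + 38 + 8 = 81*a + 48*n^3 + n^2*(-6*a - 366) + n*(45*a - 603) + 81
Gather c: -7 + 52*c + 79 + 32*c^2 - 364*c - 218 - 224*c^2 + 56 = -192*c^2 - 312*c - 90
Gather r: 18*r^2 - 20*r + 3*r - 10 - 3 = 18*r^2 - 17*r - 13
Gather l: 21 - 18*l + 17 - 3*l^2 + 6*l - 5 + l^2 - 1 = -2*l^2 - 12*l + 32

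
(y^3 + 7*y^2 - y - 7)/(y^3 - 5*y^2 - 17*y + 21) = (y^2 + 8*y + 7)/(y^2 - 4*y - 21)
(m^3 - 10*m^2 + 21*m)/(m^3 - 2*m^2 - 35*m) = (m - 3)/(m + 5)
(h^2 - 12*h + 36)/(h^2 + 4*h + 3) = (h^2 - 12*h + 36)/(h^2 + 4*h + 3)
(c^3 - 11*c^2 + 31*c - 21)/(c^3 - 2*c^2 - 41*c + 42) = (c - 3)/(c + 6)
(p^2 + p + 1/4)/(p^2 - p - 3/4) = (2*p + 1)/(2*p - 3)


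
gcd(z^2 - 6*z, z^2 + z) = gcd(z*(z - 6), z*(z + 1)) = z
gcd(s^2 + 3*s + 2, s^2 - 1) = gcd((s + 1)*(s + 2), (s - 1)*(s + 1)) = s + 1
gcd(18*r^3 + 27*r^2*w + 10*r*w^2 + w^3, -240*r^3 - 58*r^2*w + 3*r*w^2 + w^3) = 6*r + w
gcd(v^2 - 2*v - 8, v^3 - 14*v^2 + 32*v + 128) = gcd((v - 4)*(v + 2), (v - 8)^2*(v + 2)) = v + 2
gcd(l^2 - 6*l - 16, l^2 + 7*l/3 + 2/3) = l + 2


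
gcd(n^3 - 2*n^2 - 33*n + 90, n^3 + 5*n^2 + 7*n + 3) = 1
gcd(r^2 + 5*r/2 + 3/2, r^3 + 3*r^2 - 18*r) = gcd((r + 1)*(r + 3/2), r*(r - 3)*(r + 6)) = 1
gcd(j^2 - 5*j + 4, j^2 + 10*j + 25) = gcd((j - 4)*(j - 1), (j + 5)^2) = 1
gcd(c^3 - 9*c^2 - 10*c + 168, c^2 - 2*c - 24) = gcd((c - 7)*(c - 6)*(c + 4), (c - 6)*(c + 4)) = c^2 - 2*c - 24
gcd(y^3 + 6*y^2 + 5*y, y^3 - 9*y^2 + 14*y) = y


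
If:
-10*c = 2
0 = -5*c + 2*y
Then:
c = -1/5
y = -1/2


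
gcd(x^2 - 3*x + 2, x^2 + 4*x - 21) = 1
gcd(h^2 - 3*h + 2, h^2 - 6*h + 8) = h - 2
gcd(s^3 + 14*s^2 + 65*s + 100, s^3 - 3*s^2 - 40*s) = s + 5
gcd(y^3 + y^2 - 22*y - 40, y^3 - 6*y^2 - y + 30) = y^2 - 3*y - 10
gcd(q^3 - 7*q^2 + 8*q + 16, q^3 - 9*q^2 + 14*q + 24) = q^2 - 3*q - 4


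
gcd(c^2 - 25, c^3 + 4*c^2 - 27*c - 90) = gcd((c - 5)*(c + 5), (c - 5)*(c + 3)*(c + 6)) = c - 5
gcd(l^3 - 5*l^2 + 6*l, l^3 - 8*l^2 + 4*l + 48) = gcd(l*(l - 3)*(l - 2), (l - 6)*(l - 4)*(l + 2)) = 1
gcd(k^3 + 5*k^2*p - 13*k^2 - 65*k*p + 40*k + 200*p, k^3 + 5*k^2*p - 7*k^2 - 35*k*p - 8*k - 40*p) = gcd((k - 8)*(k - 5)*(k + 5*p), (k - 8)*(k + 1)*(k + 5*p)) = k^2 + 5*k*p - 8*k - 40*p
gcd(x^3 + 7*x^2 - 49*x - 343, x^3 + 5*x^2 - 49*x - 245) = x^2 - 49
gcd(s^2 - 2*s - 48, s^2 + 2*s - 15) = 1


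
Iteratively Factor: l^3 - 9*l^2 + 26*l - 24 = (l - 2)*(l^2 - 7*l + 12) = (l - 4)*(l - 2)*(l - 3)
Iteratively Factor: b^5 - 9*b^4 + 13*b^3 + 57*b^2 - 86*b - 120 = (b + 1)*(b^4 - 10*b^3 + 23*b^2 + 34*b - 120) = (b - 4)*(b + 1)*(b^3 - 6*b^2 - b + 30) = (b - 5)*(b - 4)*(b + 1)*(b^2 - b - 6) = (b - 5)*(b - 4)*(b + 1)*(b + 2)*(b - 3)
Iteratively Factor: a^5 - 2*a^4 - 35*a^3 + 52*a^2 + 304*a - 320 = (a + 4)*(a^4 - 6*a^3 - 11*a^2 + 96*a - 80) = (a + 4)^2*(a^3 - 10*a^2 + 29*a - 20) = (a - 1)*(a + 4)^2*(a^2 - 9*a + 20) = (a - 5)*(a - 1)*(a + 4)^2*(a - 4)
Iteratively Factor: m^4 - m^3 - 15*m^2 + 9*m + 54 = (m + 3)*(m^3 - 4*m^2 - 3*m + 18) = (m - 3)*(m + 3)*(m^2 - m - 6) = (m - 3)*(m + 2)*(m + 3)*(m - 3)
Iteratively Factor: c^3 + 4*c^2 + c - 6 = (c - 1)*(c^2 + 5*c + 6) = (c - 1)*(c + 3)*(c + 2)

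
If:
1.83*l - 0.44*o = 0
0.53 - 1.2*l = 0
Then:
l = 0.44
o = 1.84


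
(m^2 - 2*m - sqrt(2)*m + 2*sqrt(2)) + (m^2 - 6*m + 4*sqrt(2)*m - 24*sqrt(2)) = 2*m^2 - 8*m + 3*sqrt(2)*m - 22*sqrt(2)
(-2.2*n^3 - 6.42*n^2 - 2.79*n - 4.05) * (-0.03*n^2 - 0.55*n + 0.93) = 0.066*n^5 + 1.4026*n^4 + 1.5687*n^3 - 4.3146*n^2 - 0.3672*n - 3.7665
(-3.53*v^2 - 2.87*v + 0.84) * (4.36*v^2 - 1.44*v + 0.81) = -15.3908*v^4 - 7.43*v^3 + 4.9359*v^2 - 3.5343*v + 0.6804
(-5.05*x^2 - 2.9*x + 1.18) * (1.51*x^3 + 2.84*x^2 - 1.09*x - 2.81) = -7.6255*x^5 - 18.721*x^4 - 0.949699999999999*x^3 + 20.7027*x^2 + 6.8628*x - 3.3158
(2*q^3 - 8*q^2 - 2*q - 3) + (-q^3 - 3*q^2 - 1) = q^3 - 11*q^2 - 2*q - 4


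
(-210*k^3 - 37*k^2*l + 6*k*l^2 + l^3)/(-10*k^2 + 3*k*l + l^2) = (42*k^2 - k*l - l^2)/(2*k - l)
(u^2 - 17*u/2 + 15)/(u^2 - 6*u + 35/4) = 2*(u - 6)/(2*u - 7)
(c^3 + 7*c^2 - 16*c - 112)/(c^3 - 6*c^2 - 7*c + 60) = (c^2 + 11*c + 28)/(c^2 - 2*c - 15)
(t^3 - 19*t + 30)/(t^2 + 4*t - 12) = (t^2 + 2*t - 15)/(t + 6)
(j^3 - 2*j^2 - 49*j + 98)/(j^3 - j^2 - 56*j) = (j^2 - 9*j + 14)/(j*(j - 8))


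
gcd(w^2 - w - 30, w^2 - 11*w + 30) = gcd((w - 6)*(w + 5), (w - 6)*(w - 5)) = w - 6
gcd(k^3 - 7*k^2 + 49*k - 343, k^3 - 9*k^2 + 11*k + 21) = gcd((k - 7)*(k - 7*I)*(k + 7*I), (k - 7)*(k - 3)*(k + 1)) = k - 7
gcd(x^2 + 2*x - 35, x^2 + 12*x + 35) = x + 7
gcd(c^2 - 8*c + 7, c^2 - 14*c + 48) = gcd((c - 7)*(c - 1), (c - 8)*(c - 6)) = 1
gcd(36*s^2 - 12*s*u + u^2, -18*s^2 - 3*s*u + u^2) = 6*s - u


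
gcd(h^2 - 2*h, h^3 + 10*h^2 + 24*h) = h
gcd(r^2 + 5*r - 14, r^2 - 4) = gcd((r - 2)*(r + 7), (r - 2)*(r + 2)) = r - 2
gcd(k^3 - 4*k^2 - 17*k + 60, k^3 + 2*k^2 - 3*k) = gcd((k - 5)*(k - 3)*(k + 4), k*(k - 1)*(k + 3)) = 1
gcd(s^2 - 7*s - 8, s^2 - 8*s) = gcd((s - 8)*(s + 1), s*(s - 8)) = s - 8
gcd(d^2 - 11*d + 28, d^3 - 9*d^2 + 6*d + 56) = d^2 - 11*d + 28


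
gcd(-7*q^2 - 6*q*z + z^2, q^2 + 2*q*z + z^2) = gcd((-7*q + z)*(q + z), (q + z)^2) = q + z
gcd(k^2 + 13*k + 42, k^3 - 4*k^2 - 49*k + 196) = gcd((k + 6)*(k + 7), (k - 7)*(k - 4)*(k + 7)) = k + 7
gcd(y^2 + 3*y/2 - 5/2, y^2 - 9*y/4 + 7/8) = 1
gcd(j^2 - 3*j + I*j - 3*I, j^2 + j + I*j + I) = j + I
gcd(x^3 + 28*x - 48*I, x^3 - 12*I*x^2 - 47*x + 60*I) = x - 4*I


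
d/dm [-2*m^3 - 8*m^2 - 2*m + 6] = -6*m^2 - 16*m - 2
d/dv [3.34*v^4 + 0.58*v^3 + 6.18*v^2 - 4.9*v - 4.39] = 13.36*v^3 + 1.74*v^2 + 12.36*v - 4.9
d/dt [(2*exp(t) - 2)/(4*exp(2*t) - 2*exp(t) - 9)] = (-8*exp(2*t) + 16*exp(t) - 22)*exp(t)/(16*exp(4*t) - 16*exp(3*t) - 68*exp(2*t) + 36*exp(t) + 81)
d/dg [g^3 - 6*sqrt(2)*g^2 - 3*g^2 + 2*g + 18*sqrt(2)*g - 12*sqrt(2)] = 3*g^2 - 12*sqrt(2)*g - 6*g + 2 + 18*sqrt(2)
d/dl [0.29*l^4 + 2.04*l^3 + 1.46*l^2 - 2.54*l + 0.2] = 1.16*l^3 + 6.12*l^2 + 2.92*l - 2.54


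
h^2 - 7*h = h*(h - 7)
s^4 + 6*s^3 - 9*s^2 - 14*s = s*(s - 2)*(s + 1)*(s + 7)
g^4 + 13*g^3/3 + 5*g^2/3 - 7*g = g*(g - 1)*(g + 7/3)*(g + 3)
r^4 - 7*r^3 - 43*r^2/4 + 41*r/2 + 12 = (r - 8)*(r - 3/2)*(r + 1/2)*(r + 2)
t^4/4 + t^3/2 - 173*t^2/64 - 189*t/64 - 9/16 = (t/4 + 1)*(t - 3)*(t + 1/4)*(t + 3/4)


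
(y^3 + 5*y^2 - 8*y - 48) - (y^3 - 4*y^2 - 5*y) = 9*y^2 - 3*y - 48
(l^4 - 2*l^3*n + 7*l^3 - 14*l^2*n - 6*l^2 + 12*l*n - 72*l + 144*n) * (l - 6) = l^5 - 2*l^4*n + l^4 - 2*l^3*n - 48*l^3 + 96*l^2*n - 36*l^2 + 72*l*n + 432*l - 864*n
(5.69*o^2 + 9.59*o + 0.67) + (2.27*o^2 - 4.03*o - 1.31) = 7.96*o^2 + 5.56*o - 0.64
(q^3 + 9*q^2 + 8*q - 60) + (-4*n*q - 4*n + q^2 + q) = -4*n*q - 4*n + q^3 + 10*q^2 + 9*q - 60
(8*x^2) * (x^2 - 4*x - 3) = 8*x^4 - 32*x^3 - 24*x^2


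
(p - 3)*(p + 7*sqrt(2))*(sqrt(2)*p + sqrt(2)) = sqrt(2)*p^3 - 2*sqrt(2)*p^2 + 14*p^2 - 28*p - 3*sqrt(2)*p - 42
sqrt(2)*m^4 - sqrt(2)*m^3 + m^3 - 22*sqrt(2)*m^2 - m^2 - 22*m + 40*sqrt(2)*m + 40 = (m - 4)*(m - 2)*(m + 5)*(sqrt(2)*m + 1)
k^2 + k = k*(k + 1)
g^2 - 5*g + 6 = (g - 3)*(g - 2)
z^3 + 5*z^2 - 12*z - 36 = (z - 3)*(z + 2)*(z + 6)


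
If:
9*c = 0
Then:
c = 0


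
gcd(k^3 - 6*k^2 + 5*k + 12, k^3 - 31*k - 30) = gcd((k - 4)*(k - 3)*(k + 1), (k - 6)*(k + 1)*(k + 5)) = k + 1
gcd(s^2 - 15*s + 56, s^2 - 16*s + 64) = s - 8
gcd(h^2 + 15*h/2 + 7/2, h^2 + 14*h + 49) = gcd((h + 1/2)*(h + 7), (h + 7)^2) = h + 7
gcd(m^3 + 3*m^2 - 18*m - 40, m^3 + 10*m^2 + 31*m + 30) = m^2 + 7*m + 10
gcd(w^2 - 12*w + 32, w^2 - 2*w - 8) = w - 4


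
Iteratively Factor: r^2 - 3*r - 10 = (r + 2)*(r - 5)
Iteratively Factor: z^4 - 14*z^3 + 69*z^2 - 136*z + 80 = (z - 4)*(z^3 - 10*z^2 + 29*z - 20) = (z - 4)^2*(z^2 - 6*z + 5) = (z - 4)^2*(z - 1)*(z - 5)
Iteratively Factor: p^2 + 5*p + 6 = (p + 2)*(p + 3)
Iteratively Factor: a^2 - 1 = (a - 1)*(a + 1)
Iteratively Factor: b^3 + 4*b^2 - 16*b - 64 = (b - 4)*(b^2 + 8*b + 16) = (b - 4)*(b + 4)*(b + 4)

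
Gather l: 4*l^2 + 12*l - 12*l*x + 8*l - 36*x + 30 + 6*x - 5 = 4*l^2 + l*(20 - 12*x) - 30*x + 25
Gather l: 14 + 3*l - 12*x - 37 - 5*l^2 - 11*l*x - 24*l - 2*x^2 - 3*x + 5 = -5*l^2 + l*(-11*x - 21) - 2*x^2 - 15*x - 18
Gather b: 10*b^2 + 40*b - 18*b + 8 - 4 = 10*b^2 + 22*b + 4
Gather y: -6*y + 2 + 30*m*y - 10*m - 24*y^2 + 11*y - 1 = -10*m - 24*y^2 + y*(30*m + 5) + 1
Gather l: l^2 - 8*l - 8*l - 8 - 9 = l^2 - 16*l - 17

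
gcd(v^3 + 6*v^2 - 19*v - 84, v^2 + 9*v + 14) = v + 7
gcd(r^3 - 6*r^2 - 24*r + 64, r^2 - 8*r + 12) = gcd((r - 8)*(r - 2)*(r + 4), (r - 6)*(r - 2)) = r - 2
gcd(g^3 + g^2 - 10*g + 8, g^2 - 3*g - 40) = 1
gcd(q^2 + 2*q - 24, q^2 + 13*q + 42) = q + 6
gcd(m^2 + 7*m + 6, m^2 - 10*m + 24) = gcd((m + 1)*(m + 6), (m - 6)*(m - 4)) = 1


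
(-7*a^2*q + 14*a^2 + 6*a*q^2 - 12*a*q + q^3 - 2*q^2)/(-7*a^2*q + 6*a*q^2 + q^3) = (q - 2)/q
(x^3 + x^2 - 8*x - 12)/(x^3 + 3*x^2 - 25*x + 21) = (x^2 + 4*x + 4)/(x^2 + 6*x - 7)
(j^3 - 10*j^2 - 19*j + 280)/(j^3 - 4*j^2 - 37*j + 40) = (j - 7)/(j - 1)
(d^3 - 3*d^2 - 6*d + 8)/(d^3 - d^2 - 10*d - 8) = (d - 1)/(d + 1)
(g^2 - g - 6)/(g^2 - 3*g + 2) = (g^2 - g - 6)/(g^2 - 3*g + 2)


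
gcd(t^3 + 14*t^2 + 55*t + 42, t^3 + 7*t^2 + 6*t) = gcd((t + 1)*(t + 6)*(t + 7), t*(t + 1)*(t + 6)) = t^2 + 7*t + 6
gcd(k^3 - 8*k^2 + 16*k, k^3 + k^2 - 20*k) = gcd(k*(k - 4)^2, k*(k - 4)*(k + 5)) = k^2 - 4*k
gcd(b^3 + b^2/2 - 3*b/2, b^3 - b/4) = b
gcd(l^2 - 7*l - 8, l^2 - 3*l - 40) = l - 8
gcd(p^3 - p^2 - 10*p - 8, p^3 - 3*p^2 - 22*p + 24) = 1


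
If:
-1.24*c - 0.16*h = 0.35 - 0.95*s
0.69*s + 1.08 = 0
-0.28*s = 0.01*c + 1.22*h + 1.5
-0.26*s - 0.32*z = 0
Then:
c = -1.37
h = -0.86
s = -1.57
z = 1.27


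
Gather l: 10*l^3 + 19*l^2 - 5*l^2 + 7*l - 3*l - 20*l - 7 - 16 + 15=10*l^3 + 14*l^2 - 16*l - 8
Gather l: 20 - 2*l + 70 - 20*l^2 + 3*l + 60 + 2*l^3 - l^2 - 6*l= 2*l^3 - 21*l^2 - 5*l + 150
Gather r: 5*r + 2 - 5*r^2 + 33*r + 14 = -5*r^2 + 38*r + 16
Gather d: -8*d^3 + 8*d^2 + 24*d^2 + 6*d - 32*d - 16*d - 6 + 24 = -8*d^3 + 32*d^2 - 42*d + 18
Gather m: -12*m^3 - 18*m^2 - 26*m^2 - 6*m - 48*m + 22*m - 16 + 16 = -12*m^3 - 44*m^2 - 32*m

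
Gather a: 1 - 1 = 0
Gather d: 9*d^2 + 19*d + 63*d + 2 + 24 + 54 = 9*d^2 + 82*d + 80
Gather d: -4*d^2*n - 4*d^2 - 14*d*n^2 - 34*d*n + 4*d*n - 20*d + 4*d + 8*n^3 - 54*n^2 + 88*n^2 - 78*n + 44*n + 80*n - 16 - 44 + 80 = d^2*(-4*n - 4) + d*(-14*n^2 - 30*n - 16) + 8*n^3 + 34*n^2 + 46*n + 20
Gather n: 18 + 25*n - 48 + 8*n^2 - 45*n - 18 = 8*n^2 - 20*n - 48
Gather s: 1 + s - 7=s - 6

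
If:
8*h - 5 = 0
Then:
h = 5/8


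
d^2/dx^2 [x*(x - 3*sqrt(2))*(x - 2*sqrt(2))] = 6*x - 10*sqrt(2)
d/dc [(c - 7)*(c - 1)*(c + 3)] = 3*c^2 - 10*c - 17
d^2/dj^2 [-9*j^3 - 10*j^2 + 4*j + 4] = -54*j - 20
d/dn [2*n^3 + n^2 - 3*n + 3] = 6*n^2 + 2*n - 3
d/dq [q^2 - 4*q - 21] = 2*q - 4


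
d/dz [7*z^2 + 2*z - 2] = 14*z + 2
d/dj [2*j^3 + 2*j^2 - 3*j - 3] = 6*j^2 + 4*j - 3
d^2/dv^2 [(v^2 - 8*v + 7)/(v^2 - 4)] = 2*(-8*v^3 + 33*v^2 - 96*v + 44)/(v^6 - 12*v^4 + 48*v^2 - 64)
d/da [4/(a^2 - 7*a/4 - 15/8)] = 64*(7 - 8*a)/(-8*a^2 + 14*a + 15)^2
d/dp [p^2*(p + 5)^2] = 2*p*(p + 5)*(2*p + 5)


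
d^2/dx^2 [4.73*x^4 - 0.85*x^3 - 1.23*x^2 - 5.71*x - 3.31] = 56.76*x^2 - 5.1*x - 2.46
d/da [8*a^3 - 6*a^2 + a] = 24*a^2 - 12*a + 1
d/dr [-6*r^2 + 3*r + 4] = 3 - 12*r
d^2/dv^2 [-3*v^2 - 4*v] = -6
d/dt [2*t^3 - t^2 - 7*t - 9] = 6*t^2 - 2*t - 7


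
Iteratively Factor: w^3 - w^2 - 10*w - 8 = (w + 2)*(w^2 - 3*w - 4) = (w - 4)*(w + 2)*(w + 1)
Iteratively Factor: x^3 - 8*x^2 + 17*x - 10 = (x - 2)*(x^2 - 6*x + 5) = (x - 5)*(x - 2)*(x - 1)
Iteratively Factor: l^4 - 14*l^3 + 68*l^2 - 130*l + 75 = (l - 3)*(l^3 - 11*l^2 + 35*l - 25) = (l - 5)*(l - 3)*(l^2 - 6*l + 5) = (l - 5)*(l - 3)*(l - 1)*(l - 5)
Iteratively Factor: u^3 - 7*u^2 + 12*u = (u)*(u^2 - 7*u + 12) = u*(u - 3)*(u - 4)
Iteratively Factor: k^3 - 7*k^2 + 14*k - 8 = (k - 2)*(k^2 - 5*k + 4) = (k - 4)*(k - 2)*(k - 1)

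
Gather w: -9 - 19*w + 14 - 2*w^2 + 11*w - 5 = -2*w^2 - 8*w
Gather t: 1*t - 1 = t - 1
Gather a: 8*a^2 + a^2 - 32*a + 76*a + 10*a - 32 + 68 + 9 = 9*a^2 + 54*a + 45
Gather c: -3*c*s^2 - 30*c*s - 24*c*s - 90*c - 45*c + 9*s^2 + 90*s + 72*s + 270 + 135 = c*(-3*s^2 - 54*s - 135) + 9*s^2 + 162*s + 405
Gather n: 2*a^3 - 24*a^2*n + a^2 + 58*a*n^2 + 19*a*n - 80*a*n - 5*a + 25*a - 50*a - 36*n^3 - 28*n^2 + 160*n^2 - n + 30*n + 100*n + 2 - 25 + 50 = 2*a^3 + a^2 - 30*a - 36*n^3 + n^2*(58*a + 132) + n*(-24*a^2 - 61*a + 129) + 27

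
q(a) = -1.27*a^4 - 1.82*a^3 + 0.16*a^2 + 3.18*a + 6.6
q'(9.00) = -4139.52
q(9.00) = -9611.07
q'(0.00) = 3.18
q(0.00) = 6.60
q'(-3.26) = 120.11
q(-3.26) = -82.45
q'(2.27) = -83.65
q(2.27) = -40.37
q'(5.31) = -909.66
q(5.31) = -1254.17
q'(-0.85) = 2.08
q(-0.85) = 4.47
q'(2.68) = -132.96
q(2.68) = -84.28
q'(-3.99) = 237.67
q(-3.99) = -209.81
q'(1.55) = -28.36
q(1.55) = -2.19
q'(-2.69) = 61.69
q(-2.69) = -31.87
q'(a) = -5.08*a^3 - 5.46*a^2 + 0.32*a + 3.18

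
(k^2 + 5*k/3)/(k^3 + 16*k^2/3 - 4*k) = (3*k + 5)/(3*k^2 + 16*k - 12)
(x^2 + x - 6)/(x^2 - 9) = (x - 2)/(x - 3)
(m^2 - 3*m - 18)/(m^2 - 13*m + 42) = (m + 3)/(m - 7)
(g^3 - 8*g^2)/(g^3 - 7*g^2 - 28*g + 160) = g^2/(g^2 + g - 20)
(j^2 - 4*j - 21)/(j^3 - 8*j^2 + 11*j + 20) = (j^2 - 4*j - 21)/(j^3 - 8*j^2 + 11*j + 20)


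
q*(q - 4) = q^2 - 4*q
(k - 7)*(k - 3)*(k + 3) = k^3 - 7*k^2 - 9*k + 63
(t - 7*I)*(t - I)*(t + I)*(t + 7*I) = t^4 + 50*t^2 + 49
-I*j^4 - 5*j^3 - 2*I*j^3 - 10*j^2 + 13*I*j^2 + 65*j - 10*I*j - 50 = (j - 2)*(j + 5)*(j - 5*I)*(-I*j + I)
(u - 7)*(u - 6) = u^2 - 13*u + 42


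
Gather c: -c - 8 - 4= -c - 12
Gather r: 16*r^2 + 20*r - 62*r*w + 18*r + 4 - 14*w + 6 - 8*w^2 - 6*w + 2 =16*r^2 + r*(38 - 62*w) - 8*w^2 - 20*w + 12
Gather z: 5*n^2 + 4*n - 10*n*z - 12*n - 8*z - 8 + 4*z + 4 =5*n^2 - 8*n + z*(-10*n - 4) - 4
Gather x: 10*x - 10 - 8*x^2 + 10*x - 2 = -8*x^2 + 20*x - 12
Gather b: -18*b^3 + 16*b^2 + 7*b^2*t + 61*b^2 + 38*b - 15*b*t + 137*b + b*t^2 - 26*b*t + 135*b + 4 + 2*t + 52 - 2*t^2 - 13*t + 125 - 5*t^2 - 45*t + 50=-18*b^3 + b^2*(7*t + 77) + b*(t^2 - 41*t + 310) - 7*t^2 - 56*t + 231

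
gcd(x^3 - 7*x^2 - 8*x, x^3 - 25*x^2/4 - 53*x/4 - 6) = x^2 - 7*x - 8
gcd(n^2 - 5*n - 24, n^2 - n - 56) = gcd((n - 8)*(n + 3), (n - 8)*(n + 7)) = n - 8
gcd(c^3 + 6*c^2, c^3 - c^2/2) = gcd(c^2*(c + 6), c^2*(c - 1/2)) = c^2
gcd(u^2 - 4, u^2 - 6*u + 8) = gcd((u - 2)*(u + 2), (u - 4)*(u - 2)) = u - 2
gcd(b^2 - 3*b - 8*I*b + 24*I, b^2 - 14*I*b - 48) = b - 8*I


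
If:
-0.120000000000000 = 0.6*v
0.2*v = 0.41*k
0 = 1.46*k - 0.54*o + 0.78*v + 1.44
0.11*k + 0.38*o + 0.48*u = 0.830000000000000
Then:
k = -0.10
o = 2.11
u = 0.08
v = -0.20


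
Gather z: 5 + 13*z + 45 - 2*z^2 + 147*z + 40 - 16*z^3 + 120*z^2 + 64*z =-16*z^3 + 118*z^2 + 224*z + 90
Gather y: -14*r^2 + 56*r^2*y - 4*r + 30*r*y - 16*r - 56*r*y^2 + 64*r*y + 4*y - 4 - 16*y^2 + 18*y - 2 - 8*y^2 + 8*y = -14*r^2 - 20*r + y^2*(-56*r - 24) + y*(56*r^2 + 94*r + 30) - 6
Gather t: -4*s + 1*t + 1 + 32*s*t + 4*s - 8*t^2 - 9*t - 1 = -8*t^2 + t*(32*s - 8)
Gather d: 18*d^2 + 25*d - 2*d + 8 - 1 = 18*d^2 + 23*d + 7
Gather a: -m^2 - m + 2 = -m^2 - m + 2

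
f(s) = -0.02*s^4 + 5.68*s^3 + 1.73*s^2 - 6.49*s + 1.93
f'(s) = -0.08*s^3 + 17.04*s^2 + 3.46*s - 6.49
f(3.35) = 210.63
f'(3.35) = 193.32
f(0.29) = 0.33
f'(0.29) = -4.06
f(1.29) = 8.57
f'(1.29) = 26.16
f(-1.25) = 1.60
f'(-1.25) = 15.97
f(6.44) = 1514.55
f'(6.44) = 701.14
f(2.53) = 87.75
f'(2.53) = 110.04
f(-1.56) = -5.42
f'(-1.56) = 29.88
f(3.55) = 251.63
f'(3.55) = 216.96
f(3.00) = 149.77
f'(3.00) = 155.09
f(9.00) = 4093.15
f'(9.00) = 1346.57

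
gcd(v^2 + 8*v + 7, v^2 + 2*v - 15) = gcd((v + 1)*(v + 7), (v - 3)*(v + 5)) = 1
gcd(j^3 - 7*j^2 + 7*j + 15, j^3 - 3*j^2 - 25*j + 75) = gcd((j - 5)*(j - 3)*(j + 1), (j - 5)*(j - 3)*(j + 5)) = j^2 - 8*j + 15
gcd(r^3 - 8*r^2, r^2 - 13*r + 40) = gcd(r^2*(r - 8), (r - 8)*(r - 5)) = r - 8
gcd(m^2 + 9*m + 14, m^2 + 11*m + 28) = m + 7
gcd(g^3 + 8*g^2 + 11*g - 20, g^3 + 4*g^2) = g + 4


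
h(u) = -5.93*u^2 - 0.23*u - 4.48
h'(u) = -11.86*u - 0.23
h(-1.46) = -16.78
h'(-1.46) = 17.09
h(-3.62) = -81.36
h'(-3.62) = 42.70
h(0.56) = -6.47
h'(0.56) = -6.87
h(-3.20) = -64.47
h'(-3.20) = 37.72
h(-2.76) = -49.02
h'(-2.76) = 32.50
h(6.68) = -270.63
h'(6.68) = -79.45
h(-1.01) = -10.30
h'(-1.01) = 11.75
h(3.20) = -65.94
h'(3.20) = -38.18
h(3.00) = -58.54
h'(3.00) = -35.81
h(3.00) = -58.54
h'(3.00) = -35.81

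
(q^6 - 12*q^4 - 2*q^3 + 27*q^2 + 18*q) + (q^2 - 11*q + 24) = q^6 - 12*q^4 - 2*q^3 + 28*q^2 + 7*q + 24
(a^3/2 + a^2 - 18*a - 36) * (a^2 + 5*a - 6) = a^5/2 + 7*a^4/2 - 16*a^3 - 132*a^2 - 72*a + 216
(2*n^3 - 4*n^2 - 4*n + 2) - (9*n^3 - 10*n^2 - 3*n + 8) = -7*n^3 + 6*n^2 - n - 6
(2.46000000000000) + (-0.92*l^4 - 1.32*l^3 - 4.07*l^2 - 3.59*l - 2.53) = -0.92*l^4 - 1.32*l^3 - 4.07*l^2 - 3.59*l - 0.0699999999999998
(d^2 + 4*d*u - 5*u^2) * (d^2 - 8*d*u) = d^4 - 4*d^3*u - 37*d^2*u^2 + 40*d*u^3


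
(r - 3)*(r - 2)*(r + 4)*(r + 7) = r^4 + 6*r^3 - 21*r^2 - 74*r + 168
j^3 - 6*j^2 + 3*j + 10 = (j - 5)*(j - 2)*(j + 1)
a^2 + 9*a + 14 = (a + 2)*(a + 7)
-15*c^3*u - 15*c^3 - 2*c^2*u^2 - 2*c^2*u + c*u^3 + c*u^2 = (-5*c + u)*(3*c + u)*(c*u + c)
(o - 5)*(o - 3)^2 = o^3 - 11*o^2 + 39*o - 45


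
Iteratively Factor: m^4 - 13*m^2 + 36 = (m + 2)*(m^3 - 2*m^2 - 9*m + 18) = (m - 3)*(m + 2)*(m^2 + m - 6) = (m - 3)*(m - 2)*(m + 2)*(m + 3)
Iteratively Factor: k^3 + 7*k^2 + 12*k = (k + 3)*(k^2 + 4*k) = k*(k + 3)*(k + 4)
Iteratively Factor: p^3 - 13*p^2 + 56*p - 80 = (p - 4)*(p^2 - 9*p + 20) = (p - 4)^2*(p - 5)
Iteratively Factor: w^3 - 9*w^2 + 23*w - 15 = (w - 1)*(w^2 - 8*w + 15) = (w - 3)*(w - 1)*(w - 5)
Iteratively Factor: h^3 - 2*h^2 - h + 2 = (h + 1)*(h^2 - 3*h + 2) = (h - 1)*(h + 1)*(h - 2)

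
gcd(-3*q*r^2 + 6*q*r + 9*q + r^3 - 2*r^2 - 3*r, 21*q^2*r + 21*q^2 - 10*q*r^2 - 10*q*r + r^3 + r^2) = 3*q*r + 3*q - r^2 - r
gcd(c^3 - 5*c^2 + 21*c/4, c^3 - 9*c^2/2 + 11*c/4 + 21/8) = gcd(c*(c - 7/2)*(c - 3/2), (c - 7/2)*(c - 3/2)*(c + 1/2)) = c^2 - 5*c + 21/4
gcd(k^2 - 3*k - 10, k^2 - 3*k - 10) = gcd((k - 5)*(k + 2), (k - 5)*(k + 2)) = k^2 - 3*k - 10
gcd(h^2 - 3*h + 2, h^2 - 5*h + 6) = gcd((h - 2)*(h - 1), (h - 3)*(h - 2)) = h - 2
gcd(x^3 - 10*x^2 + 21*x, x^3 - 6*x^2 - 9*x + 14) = x - 7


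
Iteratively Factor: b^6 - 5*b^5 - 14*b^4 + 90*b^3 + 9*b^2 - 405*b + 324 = (b - 3)*(b^5 - 2*b^4 - 20*b^3 + 30*b^2 + 99*b - 108) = (b - 4)*(b - 3)*(b^4 + 2*b^3 - 12*b^2 - 18*b + 27) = (b - 4)*(b - 3)*(b - 1)*(b^3 + 3*b^2 - 9*b - 27) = (b - 4)*(b - 3)*(b - 1)*(b + 3)*(b^2 - 9) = (b - 4)*(b - 3)*(b - 1)*(b + 3)^2*(b - 3)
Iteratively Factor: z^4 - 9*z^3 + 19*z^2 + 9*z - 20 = (z - 4)*(z^3 - 5*z^2 - z + 5) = (z - 5)*(z - 4)*(z^2 - 1) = (z - 5)*(z - 4)*(z + 1)*(z - 1)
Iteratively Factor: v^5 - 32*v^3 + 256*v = (v)*(v^4 - 32*v^2 + 256) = v*(v - 4)*(v^3 + 4*v^2 - 16*v - 64) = v*(v - 4)*(v + 4)*(v^2 - 16) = v*(v - 4)^2*(v + 4)*(v + 4)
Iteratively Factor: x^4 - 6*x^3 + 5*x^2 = (x - 5)*(x^3 - x^2) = x*(x - 5)*(x^2 - x) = x*(x - 5)*(x - 1)*(x)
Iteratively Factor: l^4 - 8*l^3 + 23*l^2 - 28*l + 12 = (l - 1)*(l^3 - 7*l^2 + 16*l - 12) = (l - 3)*(l - 1)*(l^2 - 4*l + 4) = (l - 3)*(l - 2)*(l - 1)*(l - 2)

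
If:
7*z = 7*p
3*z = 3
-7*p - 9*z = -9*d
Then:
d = 16/9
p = 1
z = 1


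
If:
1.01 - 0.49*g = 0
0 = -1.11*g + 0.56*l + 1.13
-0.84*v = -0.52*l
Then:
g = 2.06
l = 2.07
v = 1.28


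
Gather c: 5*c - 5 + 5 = 5*c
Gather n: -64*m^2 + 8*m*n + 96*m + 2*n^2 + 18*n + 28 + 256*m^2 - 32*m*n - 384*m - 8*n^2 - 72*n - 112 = 192*m^2 - 288*m - 6*n^2 + n*(-24*m - 54) - 84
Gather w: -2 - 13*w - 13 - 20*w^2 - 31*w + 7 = -20*w^2 - 44*w - 8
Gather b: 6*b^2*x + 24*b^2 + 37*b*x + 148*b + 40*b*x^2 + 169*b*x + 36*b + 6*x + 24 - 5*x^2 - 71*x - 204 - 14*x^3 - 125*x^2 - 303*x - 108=b^2*(6*x + 24) + b*(40*x^2 + 206*x + 184) - 14*x^3 - 130*x^2 - 368*x - 288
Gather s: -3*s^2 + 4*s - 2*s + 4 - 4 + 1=-3*s^2 + 2*s + 1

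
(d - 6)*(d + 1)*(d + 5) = d^3 - 31*d - 30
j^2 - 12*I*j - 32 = (j - 8*I)*(j - 4*I)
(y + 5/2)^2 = y^2 + 5*y + 25/4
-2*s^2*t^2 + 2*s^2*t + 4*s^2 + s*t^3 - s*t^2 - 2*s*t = (-2*s + t)*(t - 2)*(s*t + s)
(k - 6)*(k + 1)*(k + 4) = k^3 - k^2 - 26*k - 24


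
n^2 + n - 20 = (n - 4)*(n + 5)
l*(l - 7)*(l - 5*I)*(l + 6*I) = l^4 - 7*l^3 + I*l^3 + 30*l^2 - 7*I*l^2 - 210*l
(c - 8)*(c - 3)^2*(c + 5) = c^4 - 9*c^3 - 13*c^2 + 213*c - 360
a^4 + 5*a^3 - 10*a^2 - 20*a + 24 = (a - 2)*(a - 1)*(a + 2)*(a + 6)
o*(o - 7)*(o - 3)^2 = o^4 - 13*o^3 + 51*o^2 - 63*o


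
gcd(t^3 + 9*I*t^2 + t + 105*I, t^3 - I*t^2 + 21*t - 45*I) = t^2 + 2*I*t + 15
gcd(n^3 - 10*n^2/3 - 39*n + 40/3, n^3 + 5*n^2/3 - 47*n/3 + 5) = n^2 + 14*n/3 - 5/3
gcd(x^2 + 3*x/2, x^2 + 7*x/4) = x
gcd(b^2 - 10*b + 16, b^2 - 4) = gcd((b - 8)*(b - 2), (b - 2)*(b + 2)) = b - 2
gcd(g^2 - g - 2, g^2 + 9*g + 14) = 1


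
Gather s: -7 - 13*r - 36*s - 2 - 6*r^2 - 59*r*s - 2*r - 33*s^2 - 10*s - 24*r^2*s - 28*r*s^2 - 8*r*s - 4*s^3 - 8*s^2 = -6*r^2 - 15*r - 4*s^3 + s^2*(-28*r - 41) + s*(-24*r^2 - 67*r - 46) - 9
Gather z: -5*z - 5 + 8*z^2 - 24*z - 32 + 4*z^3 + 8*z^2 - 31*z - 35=4*z^3 + 16*z^2 - 60*z - 72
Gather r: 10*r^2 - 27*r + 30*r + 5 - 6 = 10*r^2 + 3*r - 1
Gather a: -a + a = 0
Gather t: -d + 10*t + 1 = -d + 10*t + 1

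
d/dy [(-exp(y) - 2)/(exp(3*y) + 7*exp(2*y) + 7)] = ((exp(y) + 2)*(3*exp(y) + 14)*exp(y) - exp(3*y) - 7*exp(2*y) - 7)*exp(y)/(exp(3*y) + 7*exp(2*y) + 7)^2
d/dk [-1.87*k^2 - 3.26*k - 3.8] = -3.74*k - 3.26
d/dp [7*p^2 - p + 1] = 14*p - 1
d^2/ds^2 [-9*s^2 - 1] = -18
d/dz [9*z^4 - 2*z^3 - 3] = z^2*(36*z - 6)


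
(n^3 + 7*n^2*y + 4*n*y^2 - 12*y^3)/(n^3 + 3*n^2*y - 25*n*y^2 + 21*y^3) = (-n^2 - 8*n*y - 12*y^2)/(-n^2 - 4*n*y + 21*y^2)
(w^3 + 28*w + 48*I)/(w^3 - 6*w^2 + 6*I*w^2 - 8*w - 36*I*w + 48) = (w - 6*I)/(w - 6)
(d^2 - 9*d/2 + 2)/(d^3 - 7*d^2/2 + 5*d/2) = (2*d^2 - 9*d + 4)/(d*(2*d^2 - 7*d + 5))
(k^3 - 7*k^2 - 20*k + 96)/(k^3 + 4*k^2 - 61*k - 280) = (k^2 + k - 12)/(k^2 + 12*k + 35)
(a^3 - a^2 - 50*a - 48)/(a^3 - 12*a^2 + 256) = (a^2 + 7*a + 6)/(a^2 - 4*a - 32)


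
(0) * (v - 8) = 0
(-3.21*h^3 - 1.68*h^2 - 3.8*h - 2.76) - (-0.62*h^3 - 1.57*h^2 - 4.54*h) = -2.59*h^3 - 0.11*h^2 + 0.74*h - 2.76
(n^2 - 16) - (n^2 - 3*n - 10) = 3*n - 6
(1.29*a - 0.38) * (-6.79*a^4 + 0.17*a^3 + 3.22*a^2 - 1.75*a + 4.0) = -8.7591*a^5 + 2.7995*a^4 + 4.0892*a^3 - 3.4811*a^2 + 5.825*a - 1.52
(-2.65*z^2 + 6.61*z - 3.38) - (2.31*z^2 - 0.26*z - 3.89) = -4.96*z^2 + 6.87*z + 0.51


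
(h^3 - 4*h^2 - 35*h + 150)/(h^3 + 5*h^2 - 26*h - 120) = (h - 5)/(h + 4)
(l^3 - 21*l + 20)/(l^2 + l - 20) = l - 1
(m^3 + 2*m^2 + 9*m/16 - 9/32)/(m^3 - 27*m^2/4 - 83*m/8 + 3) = (m + 3/4)/(m - 8)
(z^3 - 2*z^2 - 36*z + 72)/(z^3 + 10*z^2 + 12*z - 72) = (z - 6)/(z + 6)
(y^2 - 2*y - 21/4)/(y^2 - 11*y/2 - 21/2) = (y - 7/2)/(y - 7)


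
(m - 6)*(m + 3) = m^2 - 3*m - 18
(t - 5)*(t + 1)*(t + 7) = t^3 + 3*t^2 - 33*t - 35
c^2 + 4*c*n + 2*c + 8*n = (c + 2)*(c + 4*n)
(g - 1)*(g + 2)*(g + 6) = g^3 + 7*g^2 + 4*g - 12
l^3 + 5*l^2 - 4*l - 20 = (l - 2)*(l + 2)*(l + 5)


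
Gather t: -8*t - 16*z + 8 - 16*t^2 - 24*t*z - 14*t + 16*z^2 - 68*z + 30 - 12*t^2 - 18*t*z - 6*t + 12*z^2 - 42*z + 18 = -28*t^2 + t*(-42*z - 28) + 28*z^2 - 126*z + 56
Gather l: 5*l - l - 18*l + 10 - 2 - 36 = -14*l - 28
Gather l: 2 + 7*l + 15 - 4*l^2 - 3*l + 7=-4*l^2 + 4*l + 24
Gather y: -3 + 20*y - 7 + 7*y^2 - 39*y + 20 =7*y^2 - 19*y + 10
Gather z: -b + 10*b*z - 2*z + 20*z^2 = -b + 20*z^2 + z*(10*b - 2)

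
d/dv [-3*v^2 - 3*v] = -6*v - 3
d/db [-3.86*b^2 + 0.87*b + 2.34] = 0.87 - 7.72*b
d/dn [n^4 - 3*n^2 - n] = 4*n^3 - 6*n - 1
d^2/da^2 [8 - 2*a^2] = -4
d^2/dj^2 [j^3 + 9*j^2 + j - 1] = 6*j + 18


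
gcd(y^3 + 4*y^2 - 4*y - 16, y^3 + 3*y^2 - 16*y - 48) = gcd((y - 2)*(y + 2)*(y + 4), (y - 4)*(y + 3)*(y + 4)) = y + 4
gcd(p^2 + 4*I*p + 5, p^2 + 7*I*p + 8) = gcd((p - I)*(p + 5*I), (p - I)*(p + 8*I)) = p - I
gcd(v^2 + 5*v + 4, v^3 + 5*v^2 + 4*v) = v^2 + 5*v + 4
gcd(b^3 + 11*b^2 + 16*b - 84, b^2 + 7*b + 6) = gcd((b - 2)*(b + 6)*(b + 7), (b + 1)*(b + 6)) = b + 6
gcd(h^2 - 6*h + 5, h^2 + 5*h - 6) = h - 1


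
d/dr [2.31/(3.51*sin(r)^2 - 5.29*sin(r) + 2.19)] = (12.2199 - 16.2162*sin(r))*cos(r)/(3.51*sin(r)^2 - 5.29*sin(r) + 2.19)^2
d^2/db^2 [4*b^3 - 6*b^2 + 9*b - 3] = 24*b - 12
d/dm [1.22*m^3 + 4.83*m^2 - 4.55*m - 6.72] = 3.66*m^2 + 9.66*m - 4.55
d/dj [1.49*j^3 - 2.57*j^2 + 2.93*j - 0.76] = 4.47*j^2 - 5.14*j + 2.93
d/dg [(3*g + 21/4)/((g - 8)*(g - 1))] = 3*(-4*g^2 - 14*g + 95)/(4*(g^4 - 18*g^3 + 97*g^2 - 144*g + 64))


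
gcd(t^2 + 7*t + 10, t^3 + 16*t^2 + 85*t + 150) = t + 5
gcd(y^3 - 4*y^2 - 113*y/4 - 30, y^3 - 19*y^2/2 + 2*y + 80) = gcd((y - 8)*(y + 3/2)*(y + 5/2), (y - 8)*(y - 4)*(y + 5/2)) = y^2 - 11*y/2 - 20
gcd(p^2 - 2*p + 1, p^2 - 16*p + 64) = 1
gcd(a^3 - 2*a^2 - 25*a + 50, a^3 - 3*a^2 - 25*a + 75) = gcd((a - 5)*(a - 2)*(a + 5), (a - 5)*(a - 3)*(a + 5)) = a^2 - 25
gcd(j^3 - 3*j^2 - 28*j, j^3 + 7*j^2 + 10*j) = j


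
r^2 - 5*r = r*(r - 5)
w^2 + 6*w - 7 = (w - 1)*(w + 7)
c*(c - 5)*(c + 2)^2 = c^4 - c^3 - 16*c^2 - 20*c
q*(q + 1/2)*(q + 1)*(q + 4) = q^4 + 11*q^3/2 + 13*q^2/2 + 2*q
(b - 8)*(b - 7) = b^2 - 15*b + 56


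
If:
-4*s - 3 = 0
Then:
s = -3/4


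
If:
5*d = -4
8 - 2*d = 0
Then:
No Solution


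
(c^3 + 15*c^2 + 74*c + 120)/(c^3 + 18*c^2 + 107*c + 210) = (c + 4)/(c + 7)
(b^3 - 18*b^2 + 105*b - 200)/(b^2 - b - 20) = (b^2 - 13*b + 40)/(b + 4)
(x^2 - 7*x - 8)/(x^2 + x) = (x - 8)/x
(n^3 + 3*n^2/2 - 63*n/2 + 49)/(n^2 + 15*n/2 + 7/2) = (2*n^2 - 11*n + 14)/(2*n + 1)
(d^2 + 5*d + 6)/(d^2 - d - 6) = (d + 3)/(d - 3)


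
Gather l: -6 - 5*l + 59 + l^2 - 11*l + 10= l^2 - 16*l + 63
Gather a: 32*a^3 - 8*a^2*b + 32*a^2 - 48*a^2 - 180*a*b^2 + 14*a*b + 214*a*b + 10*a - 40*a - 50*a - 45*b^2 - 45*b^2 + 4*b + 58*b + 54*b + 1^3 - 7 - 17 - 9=32*a^3 + a^2*(-8*b - 16) + a*(-180*b^2 + 228*b - 80) - 90*b^2 + 116*b - 32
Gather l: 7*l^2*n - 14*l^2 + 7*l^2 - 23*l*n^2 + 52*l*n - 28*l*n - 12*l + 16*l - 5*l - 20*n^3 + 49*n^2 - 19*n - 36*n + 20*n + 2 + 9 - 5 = l^2*(7*n - 7) + l*(-23*n^2 + 24*n - 1) - 20*n^3 + 49*n^2 - 35*n + 6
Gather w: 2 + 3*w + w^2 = w^2 + 3*w + 2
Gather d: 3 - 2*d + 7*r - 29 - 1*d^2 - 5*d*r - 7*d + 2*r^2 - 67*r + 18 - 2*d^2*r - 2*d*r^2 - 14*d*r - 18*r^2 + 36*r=d^2*(-2*r - 1) + d*(-2*r^2 - 19*r - 9) - 16*r^2 - 24*r - 8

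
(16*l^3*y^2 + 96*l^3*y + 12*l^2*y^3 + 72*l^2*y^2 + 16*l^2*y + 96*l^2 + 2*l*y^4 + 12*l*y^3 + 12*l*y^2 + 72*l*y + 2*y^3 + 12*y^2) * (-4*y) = -64*l^3*y^3 - 384*l^3*y^2 - 48*l^2*y^4 - 288*l^2*y^3 - 64*l^2*y^2 - 384*l^2*y - 8*l*y^5 - 48*l*y^4 - 48*l*y^3 - 288*l*y^2 - 8*y^4 - 48*y^3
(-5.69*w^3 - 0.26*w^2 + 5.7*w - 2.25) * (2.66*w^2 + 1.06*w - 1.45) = -15.1354*w^5 - 6.723*w^4 + 23.1369*w^3 + 0.434*w^2 - 10.65*w + 3.2625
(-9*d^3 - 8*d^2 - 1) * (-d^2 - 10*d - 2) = 9*d^5 + 98*d^4 + 98*d^3 + 17*d^2 + 10*d + 2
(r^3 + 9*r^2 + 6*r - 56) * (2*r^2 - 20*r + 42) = 2*r^5 - 2*r^4 - 126*r^3 + 146*r^2 + 1372*r - 2352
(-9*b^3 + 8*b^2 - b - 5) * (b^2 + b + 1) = -9*b^5 - b^4 - 2*b^3 + 2*b^2 - 6*b - 5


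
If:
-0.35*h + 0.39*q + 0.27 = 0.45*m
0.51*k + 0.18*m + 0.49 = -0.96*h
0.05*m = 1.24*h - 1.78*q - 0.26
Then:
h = 1.4257167680278*q + 0.226759339704605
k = -2.59821127408392*q - 1.53714246776034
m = 0.423631624674196 - 0.242224152910513*q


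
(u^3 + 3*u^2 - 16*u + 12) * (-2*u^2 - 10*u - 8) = -2*u^5 - 16*u^4 - 6*u^3 + 112*u^2 + 8*u - 96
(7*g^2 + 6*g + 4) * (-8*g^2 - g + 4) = -56*g^4 - 55*g^3 - 10*g^2 + 20*g + 16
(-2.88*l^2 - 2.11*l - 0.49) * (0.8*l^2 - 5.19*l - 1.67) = -2.304*l^4 + 13.2592*l^3 + 15.3685*l^2 + 6.0668*l + 0.8183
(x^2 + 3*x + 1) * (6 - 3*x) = -3*x^3 - 3*x^2 + 15*x + 6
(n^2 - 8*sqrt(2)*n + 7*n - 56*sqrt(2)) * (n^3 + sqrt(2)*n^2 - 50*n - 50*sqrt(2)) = n^5 - 7*sqrt(2)*n^4 + 7*n^4 - 49*sqrt(2)*n^3 - 66*n^3 - 462*n^2 + 350*sqrt(2)*n^2 + 800*n + 2450*sqrt(2)*n + 5600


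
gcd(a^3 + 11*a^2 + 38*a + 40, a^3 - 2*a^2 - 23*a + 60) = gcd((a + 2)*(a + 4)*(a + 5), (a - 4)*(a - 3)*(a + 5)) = a + 5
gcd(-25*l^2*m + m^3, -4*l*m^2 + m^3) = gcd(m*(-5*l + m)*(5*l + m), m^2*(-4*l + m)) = m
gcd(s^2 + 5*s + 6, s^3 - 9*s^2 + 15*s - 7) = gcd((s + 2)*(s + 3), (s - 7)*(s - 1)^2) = 1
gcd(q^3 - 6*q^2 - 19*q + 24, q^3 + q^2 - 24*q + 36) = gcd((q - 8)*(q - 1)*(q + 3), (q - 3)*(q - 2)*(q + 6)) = 1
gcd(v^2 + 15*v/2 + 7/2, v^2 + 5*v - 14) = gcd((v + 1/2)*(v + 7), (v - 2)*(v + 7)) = v + 7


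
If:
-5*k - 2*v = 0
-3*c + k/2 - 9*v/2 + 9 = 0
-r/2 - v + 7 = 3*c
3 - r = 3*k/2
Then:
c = 283/204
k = -7/17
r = 123/34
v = 35/34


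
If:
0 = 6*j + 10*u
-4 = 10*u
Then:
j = 2/3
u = -2/5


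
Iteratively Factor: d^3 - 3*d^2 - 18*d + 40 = (d - 5)*(d^2 + 2*d - 8) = (d - 5)*(d + 4)*(d - 2)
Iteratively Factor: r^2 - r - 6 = (r + 2)*(r - 3)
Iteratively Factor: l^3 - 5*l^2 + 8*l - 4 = (l - 2)*(l^2 - 3*l + 2) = (l - 2)^2*(l - 1)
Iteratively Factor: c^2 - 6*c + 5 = (c - 1)*(c - 5)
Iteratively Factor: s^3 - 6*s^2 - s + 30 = (s + 2)*(s^2 - 8*s + 15) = (s - 3)*(s + 2)*(s - 5)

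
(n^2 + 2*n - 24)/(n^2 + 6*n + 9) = (n^2 + 2*n - 24)/(n^2 + 6*n + 9)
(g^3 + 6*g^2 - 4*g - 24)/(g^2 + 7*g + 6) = (g^2 - 4)/(g + 1)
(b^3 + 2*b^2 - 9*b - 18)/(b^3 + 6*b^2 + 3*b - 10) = (b^2 - 9)/(b^2 + 4*b - 5)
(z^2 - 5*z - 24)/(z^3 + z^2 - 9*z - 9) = (z - 8)/(z^2 - 2*z - 3)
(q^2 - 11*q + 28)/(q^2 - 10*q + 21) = (q - 4)/(q - 3)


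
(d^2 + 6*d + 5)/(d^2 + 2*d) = (d^2 + 6*d + 5)/(d*(d + 2))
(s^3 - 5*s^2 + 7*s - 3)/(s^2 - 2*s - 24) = (-s^3 + 5*s^2 - 7*s + 3)/(-s^2 + 2*s + 24)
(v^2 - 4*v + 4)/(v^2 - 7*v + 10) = (v - 2)/(v - 5)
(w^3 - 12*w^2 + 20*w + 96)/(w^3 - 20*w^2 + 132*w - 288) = (w + 2)/(w - 6)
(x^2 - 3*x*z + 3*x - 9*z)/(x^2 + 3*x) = (x - 3*z)/x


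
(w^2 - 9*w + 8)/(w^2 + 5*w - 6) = (w - 8)/(w + 6)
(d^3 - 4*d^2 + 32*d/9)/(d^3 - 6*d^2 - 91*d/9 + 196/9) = d*(3*d - 8)/(3*d^2 - 14*d - 49)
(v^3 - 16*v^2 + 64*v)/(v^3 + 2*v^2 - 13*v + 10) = v*(v^2 - 16*v + 64)/(v^3 + 2*v^2 - 13*v + 10)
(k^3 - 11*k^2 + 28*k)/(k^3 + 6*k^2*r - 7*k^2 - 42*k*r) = (k - 4)/(k + 6*r)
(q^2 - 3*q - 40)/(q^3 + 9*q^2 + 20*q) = (q - 8)/(q*(q + 4))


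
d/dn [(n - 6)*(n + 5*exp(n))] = n + (n - 6)*(5*exp(n) + 1) + 5*exp(n)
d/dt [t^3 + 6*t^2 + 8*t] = 3*t^2 + 12*t + 8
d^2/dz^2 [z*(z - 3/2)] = 2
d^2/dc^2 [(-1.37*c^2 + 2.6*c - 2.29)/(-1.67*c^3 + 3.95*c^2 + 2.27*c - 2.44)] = (7.641586*c^6 - 43.50684*c^5 + 210.70557*c^4 - 445.264314*c^3 + 368.649504*c^2 - 83.140842*c + 55.253426)/(4.657463*c^9 - 33.048465*c^8 + 59.176116*c^7 + 48.629203*c^6 - 177.009756*c^5 - 2.35034099999999*c^4 + 149.400013*c^3 - 32.830932*c^2 - 40.544016*c + 14.526784)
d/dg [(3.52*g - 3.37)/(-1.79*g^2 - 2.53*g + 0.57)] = (6.3008*g^2 - 12.0646*g - 6.5197)/(3.2041*g^4 + 9.0574*g^3 + 4.3603*g^2 - 2.8842*g + 0.3249)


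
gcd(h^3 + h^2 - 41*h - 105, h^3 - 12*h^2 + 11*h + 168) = h^2 - 4*h - 21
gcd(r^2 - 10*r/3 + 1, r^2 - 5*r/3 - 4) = r - 3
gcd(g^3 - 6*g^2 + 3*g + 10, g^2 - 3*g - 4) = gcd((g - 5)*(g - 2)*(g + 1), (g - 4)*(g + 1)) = g + 1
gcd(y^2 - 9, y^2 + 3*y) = y + 3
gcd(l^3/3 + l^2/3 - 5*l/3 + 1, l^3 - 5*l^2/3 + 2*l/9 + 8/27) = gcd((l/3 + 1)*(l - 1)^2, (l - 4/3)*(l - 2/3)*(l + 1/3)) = 1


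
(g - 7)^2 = g^2 - 14*g + 49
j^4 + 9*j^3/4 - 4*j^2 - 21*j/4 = j*(j - 7/4)*(j + 1)*(j + 3)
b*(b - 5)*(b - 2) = b^3 - 7*b^2 + 10*b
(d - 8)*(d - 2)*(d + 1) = d^3 - 9*d^2 + 6*d + 16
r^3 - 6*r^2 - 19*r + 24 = (r - 8)*(r - 1)*(r + 3)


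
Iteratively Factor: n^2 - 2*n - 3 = (n + 1)*(n - 3)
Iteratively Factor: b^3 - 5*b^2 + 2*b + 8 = (b - 2)*(b^2 - 3*b - 4) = (b - 4)*(b - 2)*(b + 1)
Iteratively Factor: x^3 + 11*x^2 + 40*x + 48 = (x + 3)*(x^2 + 8*x + 16) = (x + 3)*(x + 4)*(x + 4)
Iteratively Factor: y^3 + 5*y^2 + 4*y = (y + 4)*(y^2 + y) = (y + 1)*(y + 4)*(y)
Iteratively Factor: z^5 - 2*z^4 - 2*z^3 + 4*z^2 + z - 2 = (z - 1)*(z^4 - z^3 - 3*z^2 + z + 2) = (z - 1)*(z + 1)*(z^3 - 2*z^2 - z + 2) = (z - 1)*(z + 1)^2*(z^2 - 3*z + 2) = (z - 1)^2*(z + 1)^2*(z - 2)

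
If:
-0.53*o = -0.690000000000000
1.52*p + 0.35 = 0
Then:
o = 1.30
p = -0.23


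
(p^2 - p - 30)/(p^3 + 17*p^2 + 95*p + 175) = (p - 6)/(p^2 + 12*p + 35)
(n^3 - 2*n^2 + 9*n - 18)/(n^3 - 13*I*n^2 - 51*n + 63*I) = (n^2 + n*(-2 + 3*I) - 6*I)/(n^2 - 10*I*n - 21)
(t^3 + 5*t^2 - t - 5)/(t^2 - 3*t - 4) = (t^2 + 4*t - 5)/(t - 4)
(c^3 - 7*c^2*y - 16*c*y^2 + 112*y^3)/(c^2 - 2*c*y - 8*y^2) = (c^2 - 3*c*y - 28*y^2)/(c + 2*y)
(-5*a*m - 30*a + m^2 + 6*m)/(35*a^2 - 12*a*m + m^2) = (-m - 6)/(7*a - m)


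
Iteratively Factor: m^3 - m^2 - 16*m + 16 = (m - 1)*(m^2 - 16) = (m - 4)*(m - 1)*(m + 4)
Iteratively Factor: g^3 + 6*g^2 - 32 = (g + 4)*(g^2 + 2*g - 8) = (g - 2)*(g + 4)*(g + 4)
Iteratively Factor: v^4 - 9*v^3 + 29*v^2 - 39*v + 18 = (v - 1)*(v^3 - 8*v^2 + 21*v - 18) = (v - 3)*(v - 1)*(v^2 - 5*v + 6) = (v - 3)*(v - 2)*(v - 1)*(v - 3)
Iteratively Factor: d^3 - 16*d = (d)*(d^2 - 16) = d*(d - 4)*(d + 4)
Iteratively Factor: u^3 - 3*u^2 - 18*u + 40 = (u + 4)*(u^2 - 7*u + 10) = (u - 2)*(u + 4)*(u - 5)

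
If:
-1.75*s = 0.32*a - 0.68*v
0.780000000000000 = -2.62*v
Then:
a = -5.46875*s - 0.63263358778626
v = -0.30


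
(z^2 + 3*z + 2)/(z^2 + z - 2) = (z + 1)/(z - 1)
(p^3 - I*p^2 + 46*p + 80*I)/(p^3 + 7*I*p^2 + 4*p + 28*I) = (p^2 - 3*I*p + 40)/(p^2 + 5*I*p + 14)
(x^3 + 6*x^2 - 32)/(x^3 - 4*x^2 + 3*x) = (x^3 + 6*x^2 - 32)/(x*(x^2 - 4*x + 3))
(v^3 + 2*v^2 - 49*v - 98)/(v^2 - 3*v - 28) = (v^2 + 9*v + 14)/(v + 4)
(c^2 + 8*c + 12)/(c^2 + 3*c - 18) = (c + 2)/(c - 3)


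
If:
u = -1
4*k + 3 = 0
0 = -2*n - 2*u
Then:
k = -3/4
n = 1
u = -1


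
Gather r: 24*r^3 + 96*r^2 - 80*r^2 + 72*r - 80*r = 24*r^3 + 16*r^2 - 8*r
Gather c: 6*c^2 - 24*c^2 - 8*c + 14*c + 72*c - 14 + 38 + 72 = -18*c^2 + 78*c + 96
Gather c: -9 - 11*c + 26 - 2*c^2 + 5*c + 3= -2*c^2 - 6*c + 20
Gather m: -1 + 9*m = 9*m - 1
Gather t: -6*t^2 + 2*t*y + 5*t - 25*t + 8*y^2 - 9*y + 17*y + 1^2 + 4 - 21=-6*t^2 + t*(2*y - 20) + 8*y^2 + 8*y - 16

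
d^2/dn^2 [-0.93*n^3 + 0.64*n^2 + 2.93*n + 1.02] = 1.28 - 5.58*n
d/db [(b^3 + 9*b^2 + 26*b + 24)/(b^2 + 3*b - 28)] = (b^4 + 6*b^3 - 83*b^2 - 552*b - 800)/(b^4 + 6*b^3 - 47*b^2 - 168*b + 784)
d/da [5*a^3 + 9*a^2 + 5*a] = 15*a^2 + 18*a + 5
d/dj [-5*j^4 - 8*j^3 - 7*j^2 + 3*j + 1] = -20*j^3 - 24*j^2 - 14*j + 3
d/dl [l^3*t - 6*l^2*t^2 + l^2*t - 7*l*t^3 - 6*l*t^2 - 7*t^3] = t*(3*l^2 - 12*l*t + 2*l - 7*t^2 - 6*t)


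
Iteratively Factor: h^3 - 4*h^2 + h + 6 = (h - 3)*(h^2 - h - 2) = (h - 3)*(h - 2)*(h + 1)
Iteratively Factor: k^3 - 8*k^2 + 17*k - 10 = (k - 1)*(k^2 - 7*k + 10) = (k - 2)*(k - 1)*(k - 5)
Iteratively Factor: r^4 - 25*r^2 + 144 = (r + 3)*(r^3 - 3*r^2 - 16*r + 48) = (r + 3)*(r + 4)*(r^2 - 7*r + 12) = (r - 3)*(r + 3)*(r + 4)*(r - 4)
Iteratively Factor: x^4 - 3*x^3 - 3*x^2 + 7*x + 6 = (x + 1)*(x^3 - 4*x^2 + x + 6) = (x - 3)*(x + 1)*(x^2 - x - 2) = (x - 3)*(x - 2)*(x + 1)*(x + 1)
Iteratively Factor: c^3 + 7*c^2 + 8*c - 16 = (c + 4)*(c^2 + 3*c - 4) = (c + 4)^2*(c - 1)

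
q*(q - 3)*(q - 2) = q^3 - 5*q^2 + 6*q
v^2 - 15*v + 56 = (v - 8)*(v - 7)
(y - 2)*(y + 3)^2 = y^3 + 4*y^2 - 3*y - 18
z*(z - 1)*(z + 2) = z^3 + z^2 - 2*z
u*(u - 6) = u^2 - 6*u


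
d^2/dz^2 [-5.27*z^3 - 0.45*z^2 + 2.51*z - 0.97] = -31.62*z - 0.9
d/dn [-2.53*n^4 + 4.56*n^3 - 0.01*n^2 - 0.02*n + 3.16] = -10.12*n^3 + 13.68*n^2 - 0.02*n - 0.02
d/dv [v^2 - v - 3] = 2*v - 1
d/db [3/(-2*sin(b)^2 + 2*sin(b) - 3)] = 6*(sin(2*b) - cos(b))/(-2*sin(b) - cos(2*b) + 4)^2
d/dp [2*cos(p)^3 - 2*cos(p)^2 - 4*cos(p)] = 2*(-3*cos(p)^2 + 2*cos(p) + 2)*sin(p)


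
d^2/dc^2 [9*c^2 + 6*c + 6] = 18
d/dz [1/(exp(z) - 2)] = -exp(z)/(exp(z) - 2)^2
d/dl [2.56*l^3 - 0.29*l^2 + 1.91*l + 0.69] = 7.68*l^2 - 0.58*l + 1.91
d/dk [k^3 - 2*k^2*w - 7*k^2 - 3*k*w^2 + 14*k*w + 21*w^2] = 3*k^2 - 4*k*w - 14*k - 3*w^2 + 14*w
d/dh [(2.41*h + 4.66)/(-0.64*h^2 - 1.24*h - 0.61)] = (1.5424*h^2 + 5.9648*h + 4.3083)/(0.4096*h^4 + 1.5872*h^3 + 2.3184*h^2 + 1.5128*h + 0.3721)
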